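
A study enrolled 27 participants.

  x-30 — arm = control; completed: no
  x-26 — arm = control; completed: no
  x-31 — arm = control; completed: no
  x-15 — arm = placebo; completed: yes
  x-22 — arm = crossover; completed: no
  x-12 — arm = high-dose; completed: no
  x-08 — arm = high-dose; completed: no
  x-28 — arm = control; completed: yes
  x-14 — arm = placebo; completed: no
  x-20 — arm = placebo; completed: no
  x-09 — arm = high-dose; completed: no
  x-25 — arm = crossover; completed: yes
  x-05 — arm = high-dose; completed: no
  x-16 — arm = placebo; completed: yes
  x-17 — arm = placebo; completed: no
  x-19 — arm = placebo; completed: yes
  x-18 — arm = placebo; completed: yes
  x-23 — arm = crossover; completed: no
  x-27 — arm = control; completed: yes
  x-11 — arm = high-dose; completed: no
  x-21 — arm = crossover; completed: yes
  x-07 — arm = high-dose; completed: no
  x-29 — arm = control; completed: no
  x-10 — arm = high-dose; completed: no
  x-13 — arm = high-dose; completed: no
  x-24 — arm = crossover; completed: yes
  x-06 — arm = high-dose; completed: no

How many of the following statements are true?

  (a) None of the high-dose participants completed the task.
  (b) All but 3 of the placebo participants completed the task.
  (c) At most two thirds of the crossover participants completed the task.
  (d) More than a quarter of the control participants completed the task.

4

(a) high-dose: |A| = 9, |A ∩ B| = 0; needs A ∩ B = ∅ (|A ∩ B| = 0) — true.
(b) placebo: |A| = 7, |A ∩ B| = 4; needs |A ∖ B| = 3 — true.
(c) crossover: |A| = 5, |A ∩ B| = 3; needs |A ∩ B| / |A| ≤ 2/3 — true.
(d) control: |A| = 6, |A ∩ B| = 2; needs |A ∩ B| / |A| > 1/4 — true.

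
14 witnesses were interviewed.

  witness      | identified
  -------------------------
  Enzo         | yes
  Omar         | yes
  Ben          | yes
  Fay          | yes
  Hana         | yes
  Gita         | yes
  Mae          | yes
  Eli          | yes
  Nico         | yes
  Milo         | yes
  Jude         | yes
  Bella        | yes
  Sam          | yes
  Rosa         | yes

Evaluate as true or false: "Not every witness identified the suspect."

Truth condition: A ⊄ B (|A ∖ B| ≥ 1).
A (the restrictor) = {Enzo, Omar, Ben, Fay, Hana, Gita, Mae, Eli, Nico, Milo, Jude, Bella, Sam, Rosa}, |A| = 14.
A ∖ B = {}, so |A ∖ B| = 0.
So the statement is false.

False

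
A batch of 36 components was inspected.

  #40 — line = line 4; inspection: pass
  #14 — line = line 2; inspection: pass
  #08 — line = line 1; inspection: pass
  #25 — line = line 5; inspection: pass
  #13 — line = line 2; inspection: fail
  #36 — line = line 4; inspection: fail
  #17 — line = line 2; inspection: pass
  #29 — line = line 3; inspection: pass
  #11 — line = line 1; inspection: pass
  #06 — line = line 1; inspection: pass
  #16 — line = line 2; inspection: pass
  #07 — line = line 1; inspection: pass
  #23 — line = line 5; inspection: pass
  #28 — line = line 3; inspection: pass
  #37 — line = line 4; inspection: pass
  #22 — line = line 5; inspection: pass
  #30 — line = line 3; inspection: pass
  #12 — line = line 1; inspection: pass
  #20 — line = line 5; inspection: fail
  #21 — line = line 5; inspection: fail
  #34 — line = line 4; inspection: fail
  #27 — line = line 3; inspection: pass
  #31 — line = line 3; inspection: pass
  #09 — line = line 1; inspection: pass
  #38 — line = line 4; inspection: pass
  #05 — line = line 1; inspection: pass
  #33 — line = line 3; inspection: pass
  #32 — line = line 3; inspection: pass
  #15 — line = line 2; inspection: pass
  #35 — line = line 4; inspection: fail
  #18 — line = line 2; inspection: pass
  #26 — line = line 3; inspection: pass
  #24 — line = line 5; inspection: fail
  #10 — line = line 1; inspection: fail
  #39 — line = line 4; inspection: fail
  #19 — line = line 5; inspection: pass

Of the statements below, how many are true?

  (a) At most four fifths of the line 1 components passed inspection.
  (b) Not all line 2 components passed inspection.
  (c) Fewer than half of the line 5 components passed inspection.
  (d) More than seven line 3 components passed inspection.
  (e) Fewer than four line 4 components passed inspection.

3

(a) line 1: |A| = 8, |A ∩ B| = 7; needs |A ∩ B| / |A| ≤ 4/5 — false.
(b) line 2: |A| = 6, |A ∩ B| = 5; needs A ⊄ B (|A ∖ B| ≥ 1) — true.
(c) line 5: |A| = 7, |A ∩ B| = 4; needs |A ∩ B| < |A ∖ B| — false.
(d) line 3: |A| = 8, |A ∩ B| = 8; needs |A ∩ B| > 7 — true.
(e) line 4: |A| = 7, |A ∩ B| = 3; needs |A ∩ B| < 4 — true.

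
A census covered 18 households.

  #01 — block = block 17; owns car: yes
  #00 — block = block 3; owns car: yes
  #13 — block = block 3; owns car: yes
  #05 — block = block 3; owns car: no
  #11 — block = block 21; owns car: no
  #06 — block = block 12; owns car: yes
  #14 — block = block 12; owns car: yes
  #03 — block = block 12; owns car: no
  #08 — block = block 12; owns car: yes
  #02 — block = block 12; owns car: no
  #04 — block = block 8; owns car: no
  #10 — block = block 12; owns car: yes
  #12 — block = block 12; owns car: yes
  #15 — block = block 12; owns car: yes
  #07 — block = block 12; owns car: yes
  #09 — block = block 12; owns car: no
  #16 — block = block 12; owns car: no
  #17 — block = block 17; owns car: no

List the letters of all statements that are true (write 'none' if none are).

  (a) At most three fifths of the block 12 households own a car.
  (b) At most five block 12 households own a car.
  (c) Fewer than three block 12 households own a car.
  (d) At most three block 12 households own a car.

none

|A| = 11, |A ∩ B| = 7, |A ∖ B| = 4.
(a) |A ∩ B| / |A| ≤ 3/5: fails.
(b) |A ∩ B| ≤ 5: fails.
(c) |A ∩ B| < 3: fails.
(d) |A ∩ B| ≤ 3: fails.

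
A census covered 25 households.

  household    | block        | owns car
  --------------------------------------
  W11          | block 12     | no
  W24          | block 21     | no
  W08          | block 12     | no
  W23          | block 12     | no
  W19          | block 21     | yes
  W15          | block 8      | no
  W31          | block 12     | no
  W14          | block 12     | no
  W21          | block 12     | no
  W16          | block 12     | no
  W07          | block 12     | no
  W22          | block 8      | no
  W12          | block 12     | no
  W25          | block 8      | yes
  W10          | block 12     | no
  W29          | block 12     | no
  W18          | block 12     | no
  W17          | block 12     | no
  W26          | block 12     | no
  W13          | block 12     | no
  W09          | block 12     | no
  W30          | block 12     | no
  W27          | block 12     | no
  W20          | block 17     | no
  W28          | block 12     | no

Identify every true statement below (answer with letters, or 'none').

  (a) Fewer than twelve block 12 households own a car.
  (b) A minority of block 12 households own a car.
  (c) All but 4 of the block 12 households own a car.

(a), (b)

|A| = 19, |A ∩ B| = 0, |A ∖ B| = 19.
(a) |A ∩ B| < 12: holds.
(b) |A ∩ B| < |A ∖ B|: holds.
(c) |A ∖ B| = 4: fails.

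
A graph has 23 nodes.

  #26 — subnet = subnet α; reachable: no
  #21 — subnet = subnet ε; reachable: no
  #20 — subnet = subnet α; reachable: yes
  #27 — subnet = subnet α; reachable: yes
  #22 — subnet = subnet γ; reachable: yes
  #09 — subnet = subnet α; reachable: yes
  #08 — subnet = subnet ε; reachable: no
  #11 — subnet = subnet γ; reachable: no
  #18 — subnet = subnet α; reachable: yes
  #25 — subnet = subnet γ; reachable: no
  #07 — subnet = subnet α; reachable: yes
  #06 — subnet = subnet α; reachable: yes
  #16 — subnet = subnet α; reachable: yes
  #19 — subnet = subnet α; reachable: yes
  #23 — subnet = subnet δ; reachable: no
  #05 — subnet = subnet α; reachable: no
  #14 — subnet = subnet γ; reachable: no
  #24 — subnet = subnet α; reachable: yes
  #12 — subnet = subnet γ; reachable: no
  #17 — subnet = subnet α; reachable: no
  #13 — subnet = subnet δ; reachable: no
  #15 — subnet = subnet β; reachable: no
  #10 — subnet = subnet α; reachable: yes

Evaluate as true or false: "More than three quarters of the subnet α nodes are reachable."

'More than three quarters of the subnet α nodes are reachable' holds iff |A ∩ B| / |A| > 3/4.
A (the restrictor) = {#26, #20, #27, #09, #18, #07, #06, #16, #19, #05, #24, #17, #10}, |A| = 13.
A ∩ B = {#20, #27, #09, #18, #07, #06, #16, #19, #24, #10}, so |A ∩ B| = 10.
A ∖ B = {#26, #05, #17}, so |A ∖ B| = 3.
|A ∩ B|/|A| = 10/13, so the statement is true.

True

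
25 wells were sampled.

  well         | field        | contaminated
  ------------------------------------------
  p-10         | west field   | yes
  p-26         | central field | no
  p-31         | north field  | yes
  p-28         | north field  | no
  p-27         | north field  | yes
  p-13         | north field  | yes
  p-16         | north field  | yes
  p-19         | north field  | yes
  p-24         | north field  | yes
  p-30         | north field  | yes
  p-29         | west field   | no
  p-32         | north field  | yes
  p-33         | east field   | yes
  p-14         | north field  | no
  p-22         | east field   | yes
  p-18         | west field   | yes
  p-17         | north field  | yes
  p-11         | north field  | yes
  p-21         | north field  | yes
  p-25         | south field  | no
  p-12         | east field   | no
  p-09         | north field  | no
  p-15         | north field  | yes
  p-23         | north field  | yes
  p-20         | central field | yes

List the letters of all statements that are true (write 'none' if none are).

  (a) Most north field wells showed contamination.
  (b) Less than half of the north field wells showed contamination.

(a)

|A| = 16, |A ∩ B| = 13, |A ∖ B| = 3.
(a) |A ∩ B| > |A ∖ B|: holds.
(b) |A ∩ B| < |A ∖ B|: fails.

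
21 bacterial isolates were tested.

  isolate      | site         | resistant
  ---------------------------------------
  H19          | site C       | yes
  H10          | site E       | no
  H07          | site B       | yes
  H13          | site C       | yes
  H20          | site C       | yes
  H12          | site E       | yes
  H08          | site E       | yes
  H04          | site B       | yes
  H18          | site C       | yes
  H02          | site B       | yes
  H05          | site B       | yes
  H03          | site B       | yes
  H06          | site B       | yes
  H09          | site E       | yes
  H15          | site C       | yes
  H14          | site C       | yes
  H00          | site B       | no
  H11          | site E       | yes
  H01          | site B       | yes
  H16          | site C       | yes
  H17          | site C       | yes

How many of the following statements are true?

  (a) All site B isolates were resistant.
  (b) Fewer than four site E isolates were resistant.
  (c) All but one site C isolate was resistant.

(a) site B: |A| = 8, |A ∩ B| = 7; needs A ⊆ B, i.e. every element of A is in B (|A ∖ B| = 0) — false.
(b) site E: |A| = 5, |A ∩ B| = 4; needs |A ∩ B| < 4 — false.
(c) site C: |A| = 8, |A ∩ B| = 8; needs |A ∖ B| = 1 — false.

0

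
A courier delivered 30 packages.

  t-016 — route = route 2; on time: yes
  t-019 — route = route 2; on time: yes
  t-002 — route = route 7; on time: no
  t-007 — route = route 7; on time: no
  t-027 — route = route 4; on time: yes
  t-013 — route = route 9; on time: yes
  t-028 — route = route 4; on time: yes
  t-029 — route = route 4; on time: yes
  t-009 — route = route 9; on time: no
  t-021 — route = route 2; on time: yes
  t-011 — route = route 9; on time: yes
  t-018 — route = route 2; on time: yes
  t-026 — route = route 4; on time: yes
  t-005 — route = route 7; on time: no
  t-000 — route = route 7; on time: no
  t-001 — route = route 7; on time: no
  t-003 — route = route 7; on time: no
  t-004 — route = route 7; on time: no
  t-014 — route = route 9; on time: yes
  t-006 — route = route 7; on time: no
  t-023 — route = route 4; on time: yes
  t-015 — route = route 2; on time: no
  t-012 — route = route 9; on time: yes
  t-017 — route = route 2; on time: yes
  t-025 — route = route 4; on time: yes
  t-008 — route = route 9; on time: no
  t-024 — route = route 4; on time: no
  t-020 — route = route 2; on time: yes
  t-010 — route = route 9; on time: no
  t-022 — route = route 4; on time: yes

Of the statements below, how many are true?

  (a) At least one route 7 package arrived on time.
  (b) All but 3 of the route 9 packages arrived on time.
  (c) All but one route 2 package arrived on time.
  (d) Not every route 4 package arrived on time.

3

(a) route 7: |A| = 8, |A ∩ B| = 0; needs A ∩ B ≠ ∅ (|A ∩ B| ≥ 1) — false.
(b) route 9: |A| = 7, |A ∩ B| = 4; needs |A ∖ B| = 3 — true.
(c) route 2: |A| = 7, |A ∩ B| = 6; needs |A ∖ B| = 1 — true.
(d) route 4: |A| = 8, |A ∩ B| = 7; needs A ⊄ B (|A ∖ B| ≥ 1) — true.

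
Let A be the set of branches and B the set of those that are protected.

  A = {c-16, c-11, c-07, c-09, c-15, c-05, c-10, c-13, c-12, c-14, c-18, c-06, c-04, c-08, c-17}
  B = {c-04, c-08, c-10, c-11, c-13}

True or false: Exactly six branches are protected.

False

The determiner here denotes the relation: |A ∩ B| = 6.
|A| = 15, |A ∩ B| = 5, |A ∖ B| = 10.
|A ∩ B| = 5, so the statement is false.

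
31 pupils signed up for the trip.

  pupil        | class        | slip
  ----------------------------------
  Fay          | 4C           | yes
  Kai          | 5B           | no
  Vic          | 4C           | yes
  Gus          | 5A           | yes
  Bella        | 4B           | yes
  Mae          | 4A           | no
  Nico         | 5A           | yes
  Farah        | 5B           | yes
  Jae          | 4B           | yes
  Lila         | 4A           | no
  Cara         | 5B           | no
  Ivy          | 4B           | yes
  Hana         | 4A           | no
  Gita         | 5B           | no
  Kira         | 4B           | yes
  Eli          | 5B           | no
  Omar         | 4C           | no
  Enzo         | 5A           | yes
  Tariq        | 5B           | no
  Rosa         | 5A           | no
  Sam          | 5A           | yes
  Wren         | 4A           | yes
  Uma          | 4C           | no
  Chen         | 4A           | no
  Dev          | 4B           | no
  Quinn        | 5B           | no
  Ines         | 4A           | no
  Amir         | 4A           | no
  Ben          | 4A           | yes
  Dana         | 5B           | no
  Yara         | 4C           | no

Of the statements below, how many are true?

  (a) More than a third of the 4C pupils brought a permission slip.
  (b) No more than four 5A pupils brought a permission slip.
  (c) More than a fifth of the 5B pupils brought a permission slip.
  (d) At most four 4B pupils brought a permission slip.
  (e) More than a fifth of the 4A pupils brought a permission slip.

(a) 4C: |A| = 5, |A ∩ B| = 2; needs |A ∩ B| / |A| > 1/3 — true.
(b) 5A: |A| = 5, |A ∩ B| = 4; needs |A ∩ B| ≤ 4 — true.
(c) 5B: |A| = 8, |A ∩ B| = 1; needs |A ∩ B| / |A| > 1/5 — false.
(d) 4B: |A| = 5, |A ∩ B| = 4; needs |A ∩ B| ≤ 4 — true.
(e) 4A: |A| = 8, |A ∩ B| = 2; needs |A ∩ B| / |A| > 1/5 — true.

4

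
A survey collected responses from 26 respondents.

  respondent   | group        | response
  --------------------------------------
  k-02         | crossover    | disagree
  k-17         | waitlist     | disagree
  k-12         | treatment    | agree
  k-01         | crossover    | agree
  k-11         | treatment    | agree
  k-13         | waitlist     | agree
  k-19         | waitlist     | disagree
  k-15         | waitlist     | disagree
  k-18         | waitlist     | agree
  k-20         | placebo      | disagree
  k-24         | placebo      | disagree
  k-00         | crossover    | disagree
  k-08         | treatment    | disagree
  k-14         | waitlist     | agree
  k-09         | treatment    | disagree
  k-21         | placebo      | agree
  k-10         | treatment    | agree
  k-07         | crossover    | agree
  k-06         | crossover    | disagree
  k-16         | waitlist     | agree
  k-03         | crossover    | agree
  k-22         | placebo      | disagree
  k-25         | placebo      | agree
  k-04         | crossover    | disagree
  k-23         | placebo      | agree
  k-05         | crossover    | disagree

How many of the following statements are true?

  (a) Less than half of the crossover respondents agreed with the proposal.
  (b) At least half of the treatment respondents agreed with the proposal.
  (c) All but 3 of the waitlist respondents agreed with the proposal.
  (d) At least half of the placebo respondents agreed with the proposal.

(a) crossover: |A| = 8, |A ∩ B| = 3; needs |A ∩ B| < |A ∖ B| — true.
(b) treatment: |A| = 5, |A ∩ B| = 3; needs |A ∩ B| ≥ |A ∖ B| — true.
(c) waitlist: |A| = 7, |A ∩ B| = 4; needs |A ∖ B| = 3 — true.
(d) placebo: |A| = 6, |A ∩ B| = 3; needs |A ∩ B| ≥ |A ∖ B| — true.

4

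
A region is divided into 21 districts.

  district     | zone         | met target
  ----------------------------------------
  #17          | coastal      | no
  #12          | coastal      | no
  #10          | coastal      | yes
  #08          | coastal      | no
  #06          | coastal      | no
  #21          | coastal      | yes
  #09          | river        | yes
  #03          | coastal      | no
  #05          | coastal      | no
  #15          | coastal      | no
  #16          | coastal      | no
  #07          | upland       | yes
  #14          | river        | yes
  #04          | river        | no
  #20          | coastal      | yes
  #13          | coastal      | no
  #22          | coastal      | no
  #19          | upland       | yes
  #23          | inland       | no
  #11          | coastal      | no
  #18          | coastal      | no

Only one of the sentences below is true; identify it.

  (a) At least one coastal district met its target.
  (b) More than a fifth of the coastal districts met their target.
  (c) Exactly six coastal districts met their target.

|A| = 15, |A ∩ B| = 3, |A ∖ B| = 12.
(a) requires A ∩ B ≠ ∅ (|A ∩ B| ≥ 1): true.
(b) requires |A ∩ B| / |A| > 1/5: false.
(c) requires |A ∩ B| = 6: false.

(a)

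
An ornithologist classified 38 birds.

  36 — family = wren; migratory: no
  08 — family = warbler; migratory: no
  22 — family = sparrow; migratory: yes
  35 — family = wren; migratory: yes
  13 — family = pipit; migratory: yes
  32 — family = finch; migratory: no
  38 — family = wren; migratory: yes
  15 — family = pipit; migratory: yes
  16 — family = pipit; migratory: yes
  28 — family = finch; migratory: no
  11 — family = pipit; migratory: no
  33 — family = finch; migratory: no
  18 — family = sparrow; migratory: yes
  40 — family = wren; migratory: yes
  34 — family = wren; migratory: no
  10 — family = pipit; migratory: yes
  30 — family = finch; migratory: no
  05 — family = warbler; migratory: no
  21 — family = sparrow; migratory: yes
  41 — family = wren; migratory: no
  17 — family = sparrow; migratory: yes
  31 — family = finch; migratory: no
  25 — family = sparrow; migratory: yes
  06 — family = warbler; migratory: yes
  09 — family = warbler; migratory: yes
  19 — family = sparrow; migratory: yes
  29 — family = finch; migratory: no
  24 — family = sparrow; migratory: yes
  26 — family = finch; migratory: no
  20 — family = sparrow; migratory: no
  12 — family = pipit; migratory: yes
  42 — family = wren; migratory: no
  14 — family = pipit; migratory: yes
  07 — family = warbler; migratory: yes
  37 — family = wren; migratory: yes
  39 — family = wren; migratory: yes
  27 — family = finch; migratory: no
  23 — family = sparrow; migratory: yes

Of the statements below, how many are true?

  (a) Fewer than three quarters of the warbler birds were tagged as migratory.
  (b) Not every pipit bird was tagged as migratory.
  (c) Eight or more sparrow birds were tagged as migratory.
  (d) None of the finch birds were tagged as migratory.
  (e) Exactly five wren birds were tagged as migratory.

5

(a) warbler: |A| = 5, |A ∩ B| = 3; needs |A ∩ B| / |A| < 3/4 — true.
(b) pipit: |A| = 7, |A ∩ B| = 6; needs A ⊄ B (|A ∖ B| ≥ 1) — true.
(c) sparrow: |A| = 9, |A ∩ B| = 8; needs |A ∩ B| ≥ 8 — true.
(d) finch: |A| = 8, |A ∩ B| = 0; needs A ∩ B = ∅ (|A ∩ B| = 0) — true.
(e) wren: |A| = 9, |A ∩ B| = 5; needs |A ∩ B| = 5 — true.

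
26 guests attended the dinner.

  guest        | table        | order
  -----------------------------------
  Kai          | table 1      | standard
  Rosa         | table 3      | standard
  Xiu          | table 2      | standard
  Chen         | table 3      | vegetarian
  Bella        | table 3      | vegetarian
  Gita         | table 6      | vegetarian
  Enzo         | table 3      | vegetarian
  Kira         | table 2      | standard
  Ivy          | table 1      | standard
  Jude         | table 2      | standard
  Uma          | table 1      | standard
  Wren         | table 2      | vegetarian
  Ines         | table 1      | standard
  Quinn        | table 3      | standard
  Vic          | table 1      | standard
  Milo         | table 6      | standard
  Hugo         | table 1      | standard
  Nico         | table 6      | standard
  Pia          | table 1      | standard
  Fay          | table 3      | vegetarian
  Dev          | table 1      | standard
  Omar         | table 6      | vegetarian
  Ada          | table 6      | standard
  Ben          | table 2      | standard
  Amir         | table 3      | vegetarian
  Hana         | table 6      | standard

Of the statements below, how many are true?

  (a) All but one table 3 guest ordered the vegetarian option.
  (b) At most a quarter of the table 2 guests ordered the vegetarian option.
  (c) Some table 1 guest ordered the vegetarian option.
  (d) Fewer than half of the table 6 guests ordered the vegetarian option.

(a) table 3: |A| = 7, |A ∩ B| = 5; needs |A ∖ B| = 1 — false.
(b) table 2: |A| = 5, |A ∩ B| = 1; needs |A ∩ B| / |A| ≤ 1/4 — true.
(c) table 1: |A| = 8, |A ∩ B| = 0; needs A ∩ B ≠ ∅ (|A ∩ B| ≥ 1) — false.
(d) table 6: |A| = 6, |A ∩ B| = 2; needs |A ∩ B| < |A ∖ B| — true.

2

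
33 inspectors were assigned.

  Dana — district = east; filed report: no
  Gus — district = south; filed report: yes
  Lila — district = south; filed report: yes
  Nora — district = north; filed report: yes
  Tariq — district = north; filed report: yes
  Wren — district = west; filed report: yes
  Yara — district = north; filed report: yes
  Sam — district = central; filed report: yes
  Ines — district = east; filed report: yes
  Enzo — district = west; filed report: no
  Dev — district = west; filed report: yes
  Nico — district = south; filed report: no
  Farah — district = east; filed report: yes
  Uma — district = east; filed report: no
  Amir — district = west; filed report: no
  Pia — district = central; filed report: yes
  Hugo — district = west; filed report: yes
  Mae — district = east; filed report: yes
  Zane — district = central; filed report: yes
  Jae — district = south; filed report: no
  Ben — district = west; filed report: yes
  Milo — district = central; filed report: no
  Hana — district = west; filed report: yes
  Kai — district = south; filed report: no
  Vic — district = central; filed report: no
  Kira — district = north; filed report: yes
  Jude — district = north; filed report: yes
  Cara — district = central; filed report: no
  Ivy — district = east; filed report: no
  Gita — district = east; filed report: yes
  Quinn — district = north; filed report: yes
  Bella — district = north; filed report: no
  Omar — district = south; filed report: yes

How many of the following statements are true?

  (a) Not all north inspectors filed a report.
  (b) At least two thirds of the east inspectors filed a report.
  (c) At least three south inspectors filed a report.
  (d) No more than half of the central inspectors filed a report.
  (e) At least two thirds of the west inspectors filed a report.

4

(a) north: |A| = 7, |A ∩ B| = 6; needs A ⊄ B (|A ∖ B| ≥ 1) — true.
(b) east: |A| = 7, |A ∩ B| = 4; needs |A ∩ B| / |A| ≥ 2/3 — false.
(c) south: |A| = 6, |A ∩ B| = 3; needs |A ∩ B| ≥ 3 — true.
(d) central: |A| = 6, |A ∩ B| = 3; needs |A ∩ B| ≤ |A ∖ B| — true.
(e) west: |A| = 7, |A ∩ B| = 5; needs |A ∩ B| / |A| ≥ 2/3 — true.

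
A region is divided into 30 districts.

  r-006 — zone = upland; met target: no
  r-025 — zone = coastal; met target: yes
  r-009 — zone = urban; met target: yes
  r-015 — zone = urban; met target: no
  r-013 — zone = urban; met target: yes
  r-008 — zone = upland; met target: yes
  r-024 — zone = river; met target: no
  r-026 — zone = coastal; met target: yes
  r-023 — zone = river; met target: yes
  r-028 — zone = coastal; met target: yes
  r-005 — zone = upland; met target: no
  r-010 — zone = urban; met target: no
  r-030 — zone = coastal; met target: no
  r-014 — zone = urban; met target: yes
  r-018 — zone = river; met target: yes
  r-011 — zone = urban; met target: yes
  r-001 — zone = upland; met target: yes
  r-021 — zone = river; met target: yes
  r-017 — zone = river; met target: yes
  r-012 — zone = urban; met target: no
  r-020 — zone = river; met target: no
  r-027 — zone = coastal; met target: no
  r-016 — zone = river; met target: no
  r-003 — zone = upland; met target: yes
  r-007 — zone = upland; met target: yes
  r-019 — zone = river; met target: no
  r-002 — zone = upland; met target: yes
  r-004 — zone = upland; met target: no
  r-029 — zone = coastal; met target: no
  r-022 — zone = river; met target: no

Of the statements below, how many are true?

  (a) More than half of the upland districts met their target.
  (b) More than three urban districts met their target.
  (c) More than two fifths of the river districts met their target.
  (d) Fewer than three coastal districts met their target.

3

(a) upland: |A| = 8, |A ∩ B| = 5; needs |A ∩ B| > |A ∖ B| — true.
(b) urban: |A| = 7, |A ∩ B| = 4; needs |A ∩ B| > 3 — true.
(c) river: |A| = 9, |A ∩ B| = 4; needs |A ∩ B| / |A| > 2/5 — true.
(d) coastal: |A| = 6, |A ∩ B| = 3; needs |A ∩ B| < 3 — false.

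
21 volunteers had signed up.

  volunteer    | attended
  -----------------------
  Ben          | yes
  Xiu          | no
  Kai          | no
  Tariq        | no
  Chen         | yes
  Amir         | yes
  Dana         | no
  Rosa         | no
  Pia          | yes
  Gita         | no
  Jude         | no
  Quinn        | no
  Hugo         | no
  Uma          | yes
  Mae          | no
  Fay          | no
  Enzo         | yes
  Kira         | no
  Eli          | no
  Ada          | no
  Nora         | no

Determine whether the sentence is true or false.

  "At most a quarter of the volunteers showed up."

Truth condition: |A ∩ B| / |A| ≤ 1/4.
|A| = 21, |A ∩ B| = 6, |A ∖ B| = 15.
|A ∩ B|/|A| = 6/21, so the statement is false.

False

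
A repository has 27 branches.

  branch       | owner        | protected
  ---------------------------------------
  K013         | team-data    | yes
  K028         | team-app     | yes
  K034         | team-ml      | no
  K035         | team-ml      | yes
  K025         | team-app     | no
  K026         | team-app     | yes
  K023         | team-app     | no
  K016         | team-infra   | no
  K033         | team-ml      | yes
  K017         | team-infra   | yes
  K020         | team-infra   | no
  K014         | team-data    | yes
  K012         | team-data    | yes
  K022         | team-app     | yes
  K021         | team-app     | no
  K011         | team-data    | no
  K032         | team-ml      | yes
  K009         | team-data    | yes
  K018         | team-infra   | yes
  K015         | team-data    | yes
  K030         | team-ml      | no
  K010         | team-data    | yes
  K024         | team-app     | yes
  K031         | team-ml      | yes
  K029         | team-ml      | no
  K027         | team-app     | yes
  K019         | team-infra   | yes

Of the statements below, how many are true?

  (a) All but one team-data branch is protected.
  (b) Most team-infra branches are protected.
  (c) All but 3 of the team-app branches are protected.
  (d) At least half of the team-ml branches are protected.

(a) team-data: |A| = 7, |A ∩ B| = 6; needs |A ∖ B| = 1 — true.
(b) team-infra: |A| = 5, |A ∩ B| = 3; needs |A ∩ B| > |A ∖ B| — true.
(c) team-app: |A| = 8, |A ∩ B| = 5; needs |A ∖ B| = 3 — true.
(d) team-ml: |A| = 7, |A ∩ B| = 4; needs |A ∩ B| ≥ |A ∖ B| — true.

4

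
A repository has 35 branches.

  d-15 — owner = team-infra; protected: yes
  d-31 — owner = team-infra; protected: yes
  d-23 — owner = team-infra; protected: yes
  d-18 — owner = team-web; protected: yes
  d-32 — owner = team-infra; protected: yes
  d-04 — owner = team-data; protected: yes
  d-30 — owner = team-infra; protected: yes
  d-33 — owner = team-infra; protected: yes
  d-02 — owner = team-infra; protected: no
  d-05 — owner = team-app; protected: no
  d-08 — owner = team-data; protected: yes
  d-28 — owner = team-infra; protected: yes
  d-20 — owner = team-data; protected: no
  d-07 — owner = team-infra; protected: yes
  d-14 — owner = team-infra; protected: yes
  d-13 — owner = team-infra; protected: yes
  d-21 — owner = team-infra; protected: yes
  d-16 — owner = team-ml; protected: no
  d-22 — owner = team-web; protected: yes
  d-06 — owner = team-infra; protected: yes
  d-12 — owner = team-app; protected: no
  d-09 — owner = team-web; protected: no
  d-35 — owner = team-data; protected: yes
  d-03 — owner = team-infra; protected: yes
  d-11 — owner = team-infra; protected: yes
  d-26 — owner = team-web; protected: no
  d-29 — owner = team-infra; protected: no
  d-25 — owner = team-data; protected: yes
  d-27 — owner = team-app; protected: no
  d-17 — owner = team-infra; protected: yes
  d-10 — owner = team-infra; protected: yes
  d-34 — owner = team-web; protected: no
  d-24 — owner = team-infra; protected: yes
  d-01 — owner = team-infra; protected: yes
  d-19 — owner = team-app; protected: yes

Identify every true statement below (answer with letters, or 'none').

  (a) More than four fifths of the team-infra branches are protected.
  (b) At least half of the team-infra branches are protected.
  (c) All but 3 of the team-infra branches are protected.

(a), (b)

|A| = 20, |A ∩ B| = 18, |A ∖ B| = 2.
(a) |A ∩ B| / |A| > 4/5: holds.
(b) |A ∩ B| ≥ |A ∖ B|: holds.
(c) |A ∖ B| = 3: fails.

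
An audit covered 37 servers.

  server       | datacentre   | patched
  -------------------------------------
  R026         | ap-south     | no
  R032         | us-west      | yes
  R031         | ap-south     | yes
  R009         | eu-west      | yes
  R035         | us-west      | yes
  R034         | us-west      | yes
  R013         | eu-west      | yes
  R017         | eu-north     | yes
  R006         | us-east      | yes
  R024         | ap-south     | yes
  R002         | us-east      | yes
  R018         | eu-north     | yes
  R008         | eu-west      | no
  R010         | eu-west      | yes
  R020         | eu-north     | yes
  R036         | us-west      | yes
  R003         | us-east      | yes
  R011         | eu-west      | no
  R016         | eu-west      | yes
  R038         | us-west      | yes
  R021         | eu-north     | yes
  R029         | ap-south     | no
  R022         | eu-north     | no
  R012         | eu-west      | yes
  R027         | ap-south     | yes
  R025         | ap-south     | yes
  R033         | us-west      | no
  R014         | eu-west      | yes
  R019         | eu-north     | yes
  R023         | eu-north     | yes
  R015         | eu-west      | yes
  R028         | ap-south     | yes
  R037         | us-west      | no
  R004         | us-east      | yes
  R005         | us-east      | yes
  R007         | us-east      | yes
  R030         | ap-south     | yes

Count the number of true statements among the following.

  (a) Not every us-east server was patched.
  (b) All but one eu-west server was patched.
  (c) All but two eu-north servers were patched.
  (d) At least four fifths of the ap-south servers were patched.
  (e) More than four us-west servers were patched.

(a) us-east: |A| = 6, |A ∩ B| = 6; needs A ⊄ B (|A ∖ B| ≥ 1) — false.
(b) eu-west: |A| = 9, |A ∩ B| = 7; needs |A ∖ B| = 1 — false.
(c) eu-north: |A| = 7, |A ∩ B| = 6; needs |A ∖ B| = 2 — false.
(d) ap-south: |A| = 8, |A ∩ B| = 6; needs |A ∩ B| / |A| ≥ 4/5 — false.
(e) us-west: |A| = 7, |A ∩ B| = 5; needs |A ∩ B| > 4 — true.

1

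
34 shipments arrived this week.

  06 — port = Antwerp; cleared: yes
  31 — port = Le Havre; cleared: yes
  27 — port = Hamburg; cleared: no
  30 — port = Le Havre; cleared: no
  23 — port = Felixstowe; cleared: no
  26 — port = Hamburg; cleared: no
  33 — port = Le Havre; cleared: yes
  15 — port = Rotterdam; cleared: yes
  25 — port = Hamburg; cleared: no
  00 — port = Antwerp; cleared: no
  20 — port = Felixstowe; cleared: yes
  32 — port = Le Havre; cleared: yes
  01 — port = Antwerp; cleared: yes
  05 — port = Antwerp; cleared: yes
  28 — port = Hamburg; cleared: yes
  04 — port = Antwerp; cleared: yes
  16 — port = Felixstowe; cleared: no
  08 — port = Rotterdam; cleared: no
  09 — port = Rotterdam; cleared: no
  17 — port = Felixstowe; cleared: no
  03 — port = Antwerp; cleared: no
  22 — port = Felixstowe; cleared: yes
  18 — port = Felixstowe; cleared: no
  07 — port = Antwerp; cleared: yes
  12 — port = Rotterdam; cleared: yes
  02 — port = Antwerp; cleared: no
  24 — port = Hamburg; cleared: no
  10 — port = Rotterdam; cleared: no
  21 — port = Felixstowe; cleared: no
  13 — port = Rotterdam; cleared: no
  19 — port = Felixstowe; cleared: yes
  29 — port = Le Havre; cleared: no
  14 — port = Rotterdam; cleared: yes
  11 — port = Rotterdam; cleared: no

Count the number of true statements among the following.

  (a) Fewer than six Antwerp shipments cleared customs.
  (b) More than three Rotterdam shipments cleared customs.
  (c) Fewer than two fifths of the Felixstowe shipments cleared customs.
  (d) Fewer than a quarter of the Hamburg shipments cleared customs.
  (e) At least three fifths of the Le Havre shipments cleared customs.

4

(a) Antwerp: |A| = 8, |A ∩ B| = 5; needs |A ∩ B| < 6 — true.
(b) Rotterdam: |A| = 8, |A ∩ B| = 3; needs |A ∩ B| > 3 — false.
(c) Felixstowe: |A| = 8, |A ∩ B| = 3; needs |A ∩ B| / |A| < 2/5 — true.
(d) Hamburg: |A| = 5, |A ∩ B| = 1; needs |A ∩ B| / |A| < 1/4 — true.
(e) Le Havre: |A| = 5, |A ∩ B| = 3; needs |A ∩ B| / |A| ≥ 3/5 — true.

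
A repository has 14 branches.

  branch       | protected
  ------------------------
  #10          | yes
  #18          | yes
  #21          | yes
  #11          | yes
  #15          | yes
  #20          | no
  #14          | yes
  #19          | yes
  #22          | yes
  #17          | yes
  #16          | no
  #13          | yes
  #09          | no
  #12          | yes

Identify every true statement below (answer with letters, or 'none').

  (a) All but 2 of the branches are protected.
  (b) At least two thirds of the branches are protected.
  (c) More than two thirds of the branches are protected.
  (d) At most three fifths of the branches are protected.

|A| = 14, |A ∩ B| = 11, |A ∖ B| = 3.
(a) |A ∖ B| = 2: fails.
(b) |A ∩ B| / |A| ≥ 2/3: holds.
(c) |A ∩ B| / |A| > 2/3: holds.
(d) |A ∩ B| / |A| ≤ 3/5: fails.

(b), (c)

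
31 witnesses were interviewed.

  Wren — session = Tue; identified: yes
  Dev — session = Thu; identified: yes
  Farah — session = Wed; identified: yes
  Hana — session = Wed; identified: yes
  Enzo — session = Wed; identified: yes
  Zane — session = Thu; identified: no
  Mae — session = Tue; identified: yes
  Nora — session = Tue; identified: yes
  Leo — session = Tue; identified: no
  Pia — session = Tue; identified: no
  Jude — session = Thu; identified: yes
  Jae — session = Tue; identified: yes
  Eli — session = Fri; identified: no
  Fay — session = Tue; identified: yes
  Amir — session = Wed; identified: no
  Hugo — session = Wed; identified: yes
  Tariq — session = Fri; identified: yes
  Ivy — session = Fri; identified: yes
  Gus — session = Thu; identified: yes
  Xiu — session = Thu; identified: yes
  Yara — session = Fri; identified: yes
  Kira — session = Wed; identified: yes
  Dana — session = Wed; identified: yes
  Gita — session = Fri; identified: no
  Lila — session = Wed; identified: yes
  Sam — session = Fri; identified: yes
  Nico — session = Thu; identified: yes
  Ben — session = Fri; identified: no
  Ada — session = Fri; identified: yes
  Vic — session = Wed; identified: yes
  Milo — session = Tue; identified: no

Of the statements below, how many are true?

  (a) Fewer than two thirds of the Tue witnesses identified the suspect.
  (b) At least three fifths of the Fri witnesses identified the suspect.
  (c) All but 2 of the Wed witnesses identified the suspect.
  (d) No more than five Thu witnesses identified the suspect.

(a) Tue: |A| = 8, |A ∩ B| = 5; needs |A ∩ B| / |A| < 2/3 — true.
(b) Fri: |A| = 8, |A ∩ B| = 5; needs |A ∩ B| / |A| ≥ 3/5 — true.
(c) Wed: |A| = 9, |A ∩ B| = 8; needs |A ∖ B| = 2 — false.
(d) Thu: |A| = 6, |A ∩ B| = 5; needs |A ∩ B| ≤ 5 — true.

3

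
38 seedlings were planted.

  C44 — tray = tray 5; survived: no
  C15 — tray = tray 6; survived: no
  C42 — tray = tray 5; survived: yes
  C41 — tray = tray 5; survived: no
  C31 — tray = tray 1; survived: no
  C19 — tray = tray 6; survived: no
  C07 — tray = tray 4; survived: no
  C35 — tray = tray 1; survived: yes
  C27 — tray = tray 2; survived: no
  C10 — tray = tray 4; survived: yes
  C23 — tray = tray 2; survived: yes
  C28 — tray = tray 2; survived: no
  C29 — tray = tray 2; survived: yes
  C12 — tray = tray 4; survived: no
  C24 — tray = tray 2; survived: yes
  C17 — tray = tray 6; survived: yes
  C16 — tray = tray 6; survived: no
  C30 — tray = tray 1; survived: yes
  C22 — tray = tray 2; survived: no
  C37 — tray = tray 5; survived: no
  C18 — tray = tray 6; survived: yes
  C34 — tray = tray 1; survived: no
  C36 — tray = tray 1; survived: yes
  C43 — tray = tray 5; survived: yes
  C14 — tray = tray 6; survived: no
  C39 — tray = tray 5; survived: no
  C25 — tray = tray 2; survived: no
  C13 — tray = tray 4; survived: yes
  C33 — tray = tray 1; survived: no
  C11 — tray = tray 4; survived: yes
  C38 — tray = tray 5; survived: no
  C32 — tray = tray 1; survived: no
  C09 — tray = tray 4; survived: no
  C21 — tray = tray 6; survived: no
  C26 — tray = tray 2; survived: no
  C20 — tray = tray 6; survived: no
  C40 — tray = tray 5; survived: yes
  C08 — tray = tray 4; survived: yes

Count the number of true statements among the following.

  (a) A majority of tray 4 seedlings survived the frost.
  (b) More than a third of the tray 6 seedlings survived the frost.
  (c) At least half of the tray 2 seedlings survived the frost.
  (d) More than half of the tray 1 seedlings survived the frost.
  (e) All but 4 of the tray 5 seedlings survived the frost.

1

(a) tray 4: |A| = 7, |A ∩ B| = 4; needs |A ∩ B| > |A ∖ B| — true.
(b) tray 6: |A| = 8, |A ∩ B| = 2; needs |A ∩ B| / |A| > 1/3 — false.
(c) tray 2: |A| = 8, |A ∩ B| = 3; needs |A ∩ B| ≥ |A ∖ B| — false.
(d) tray 1: |A| = 7, |A ∩ B| = 3; needs |A ∩ B| > |A ∖ B| — false.
(e) tray 5: |A| = 8, |A ∩ B| = 3; needs |A ∖ B| = 4 — false.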